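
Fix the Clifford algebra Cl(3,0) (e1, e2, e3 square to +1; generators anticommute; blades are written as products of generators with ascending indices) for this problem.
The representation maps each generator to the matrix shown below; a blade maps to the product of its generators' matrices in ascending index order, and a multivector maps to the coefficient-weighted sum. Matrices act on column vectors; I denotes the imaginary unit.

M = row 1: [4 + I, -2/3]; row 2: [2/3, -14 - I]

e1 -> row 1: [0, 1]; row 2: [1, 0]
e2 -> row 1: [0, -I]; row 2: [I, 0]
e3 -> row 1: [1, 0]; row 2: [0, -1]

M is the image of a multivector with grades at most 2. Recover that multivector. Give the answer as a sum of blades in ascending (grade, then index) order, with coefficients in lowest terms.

Method: 1, rho(e1), rho(e2), rho(e3) form a trace-orthogonal basis of the 2x2 complex matrices (tr(X Y) = 2 if X = Y, else 0), so M = m0*1 + m1*rho(e1) + m2*rho(e2) + m3*rho(e3) with m0 = tr(M)/2 = -5, m1 = tr(M rho(e1))/2 = 0, m2 = tr(M rho(e2))/2 = -2*I/3, m3 = tr(M rho(e3))/2 = 9 + I.
Multiplying table entries, the bivector images are rho(e1 e2) = I*rho(e3), rho(e1 e3) = -I*rho(e2), rho(e2 e3) = I*rho(e1); with real blade coefficients the real parts of m0..m3 are the coefficients of 1, e1, e2, e3 and the imaginary parts give the bivectors (e2 e3: Im m1, e1 e3: -Im m2, e1 e2: Im m3).
Answer: -5 + 9*e3 + e1 e2 + 2/3*e1 e3


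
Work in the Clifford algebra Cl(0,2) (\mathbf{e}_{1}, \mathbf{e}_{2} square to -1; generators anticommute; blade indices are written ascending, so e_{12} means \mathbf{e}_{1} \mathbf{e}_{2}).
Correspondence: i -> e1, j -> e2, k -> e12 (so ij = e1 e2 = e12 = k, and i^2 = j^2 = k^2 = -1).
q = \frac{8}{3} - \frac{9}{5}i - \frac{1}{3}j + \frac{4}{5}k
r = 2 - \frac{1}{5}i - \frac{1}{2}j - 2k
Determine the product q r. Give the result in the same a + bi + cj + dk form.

In blades: q = \frac{8}{3} - \frac{9}{5} e_{1} - \frac{1}{3} e_{2} + \frac{4}{5} e_{12}, r = 2 - \frac{1}{5} e_{1} - \frac{1}{2} e_{2} - 2 e_{12}.
Distribute q over r term by term (generator squares from the signature, products reordered to ascending indices): (\frac{8}{3})*r = \frac{16}{3} - \frac{8}{15} e_{1} - \frac{4}{3} e_{2} - \frac{16}{3} e_{12}; (-\frac{9}{5} e_{1})*r = -\frac{9}{25} - \frac{18}{5} e_{1} - \frac{18}{5} e_{2} + \frac{9}{10} e_{12}; (-\frac{1}{3} e_{2})*r = -\frac{1}{6} + \frac{2}{3} e_{1} - \frac{2}{3} e_{2} - \frac{1}{15} e_{12}; (\frac{4}{5} e_{12})*r = \frac{8}{5} + \frac{2}{5} e_{1} - \frac{4}{25} e_{2} + \frac{8}{5} e_{12}.
Sum: \frac{961}{150} - \frac{46}{15} e_{1} - \frac{144}{25} e_{2} - \frac{29}{10} e_{12}; translating back through the correspondence:
Answer: \frac{961}{150} - \frac{46}{15}i - \frac{144}{25}j - \frac{29}{10}k


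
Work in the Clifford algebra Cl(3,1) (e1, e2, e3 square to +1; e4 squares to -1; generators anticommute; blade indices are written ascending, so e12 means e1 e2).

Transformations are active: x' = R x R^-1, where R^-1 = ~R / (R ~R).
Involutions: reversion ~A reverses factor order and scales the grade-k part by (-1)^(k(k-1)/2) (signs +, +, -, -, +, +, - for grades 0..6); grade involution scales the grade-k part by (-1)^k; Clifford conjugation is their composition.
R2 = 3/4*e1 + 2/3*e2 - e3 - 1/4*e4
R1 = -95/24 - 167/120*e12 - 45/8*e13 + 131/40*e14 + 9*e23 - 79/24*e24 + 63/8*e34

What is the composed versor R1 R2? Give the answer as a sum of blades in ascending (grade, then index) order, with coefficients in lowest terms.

Distribute over the terms of R2 (each basis-blade product reordered to ascending indices, repeated generators contracted through their squares):
R1 (3/4*e1) = -95/32*e1 + 167/160*e2 + 135/32*e3 - 393/160*e4 + 27/4*e123 - 79/32*e124 + 189/32*e134
R1 (2/3*e2) = -167/180*e1 - 95/36*e2 - 6*e3 + 79/36*e4 + 15/4*e123 - 131/60*e124 + 21/4*e234
R1 (-e3) = 45/8*e1 - 9*e2 + 95/24*e3 + 63/8*e4 + 167/120*e123 + 131/40*e134 - 79/24*e234
R1 (-1/4*e4) = 131/160*e1 - 79/96*e2 + 63/32*e3 + 95/96*e4 + 167/480*e124 + 45/32*e134 - 9/4*e234
Summing the partial products and collecting blades:
Answer: 917/360*e1 - 8221/720*e2 + 199/48*e3 + 3097/360*e4 + 1427/120*e123 - 1033/240*e124 + 847/80*e134 - 7/24*e234


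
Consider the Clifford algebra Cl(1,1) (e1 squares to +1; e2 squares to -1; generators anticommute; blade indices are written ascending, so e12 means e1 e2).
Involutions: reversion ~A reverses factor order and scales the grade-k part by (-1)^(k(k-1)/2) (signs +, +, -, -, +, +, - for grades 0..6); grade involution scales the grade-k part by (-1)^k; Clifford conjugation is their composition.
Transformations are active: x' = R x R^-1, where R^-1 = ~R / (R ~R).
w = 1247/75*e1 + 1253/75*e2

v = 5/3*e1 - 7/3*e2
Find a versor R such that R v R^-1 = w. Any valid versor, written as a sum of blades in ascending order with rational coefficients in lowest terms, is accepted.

R = v + w = 1372/75*e1 + 1078/75*e2 works: the equal norms (-8/3) guarantee its sandwich swaps v into w.
Answer: 1372/75*e1 + 1078/75*e2


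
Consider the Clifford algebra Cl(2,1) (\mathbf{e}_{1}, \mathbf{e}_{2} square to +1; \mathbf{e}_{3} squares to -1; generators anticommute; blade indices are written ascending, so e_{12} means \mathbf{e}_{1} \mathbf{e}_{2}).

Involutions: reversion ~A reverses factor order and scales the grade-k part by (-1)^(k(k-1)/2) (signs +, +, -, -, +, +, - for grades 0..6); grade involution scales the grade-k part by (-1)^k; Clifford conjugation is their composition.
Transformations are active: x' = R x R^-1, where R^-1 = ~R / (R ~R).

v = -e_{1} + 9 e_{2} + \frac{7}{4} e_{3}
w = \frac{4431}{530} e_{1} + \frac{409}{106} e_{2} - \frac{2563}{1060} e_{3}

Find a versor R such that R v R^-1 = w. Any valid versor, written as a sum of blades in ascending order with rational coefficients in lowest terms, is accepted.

Take R = v + w = \frac{3901}{530} e_{1} + \frac{1363}{106} e_{2} - \frac{177}{265} e_{3}. Because q(v) = q(w) = \frac{1263}{16}, conjugation by R sends v exactly to w.
Answer: \frac{3901}{530} e_{1} + \frac{1363}{106} e_{2} - \frac{177}{265} e_{3}


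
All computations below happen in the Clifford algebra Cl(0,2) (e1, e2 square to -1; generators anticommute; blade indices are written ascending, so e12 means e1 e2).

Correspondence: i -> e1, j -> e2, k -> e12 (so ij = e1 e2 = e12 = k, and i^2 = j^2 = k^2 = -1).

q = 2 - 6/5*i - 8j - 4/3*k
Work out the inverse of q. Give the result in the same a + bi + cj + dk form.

In blades: q = 2 - 6/5*e1 - 8*e2 - 4/3*e12.
With qbar = 2 + 6/5*e1 + 8*e2 + 4/3*e12 (scalar fixed, mapped units negated), q qbar = 16024/225 (the sum of squared coefficients), so q^-1 = qbar / (16024/225) = 225/8012 + 135/8012*e1 + 225/2003*e2 + 75/4006*e12; translating back:
Answer: 225/8012 + 135/8012*i + 225/2003*j + 75/4006*k


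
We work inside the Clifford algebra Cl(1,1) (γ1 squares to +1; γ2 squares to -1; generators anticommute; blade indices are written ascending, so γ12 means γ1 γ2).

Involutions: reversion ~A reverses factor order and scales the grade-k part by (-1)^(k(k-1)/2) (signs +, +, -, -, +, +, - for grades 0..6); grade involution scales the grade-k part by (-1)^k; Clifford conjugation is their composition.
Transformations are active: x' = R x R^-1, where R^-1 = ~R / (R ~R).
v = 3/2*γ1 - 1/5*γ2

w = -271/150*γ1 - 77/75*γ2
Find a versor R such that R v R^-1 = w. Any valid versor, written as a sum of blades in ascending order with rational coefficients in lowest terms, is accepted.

Equal squares first: v^2 = w^2 = 221/100. Then v + w = -23/75*γ1 - 92/75*γ2 is a versor taking v to w, provided it is invertible.
Answer: -23/75*γ1 - 92/75*γ2


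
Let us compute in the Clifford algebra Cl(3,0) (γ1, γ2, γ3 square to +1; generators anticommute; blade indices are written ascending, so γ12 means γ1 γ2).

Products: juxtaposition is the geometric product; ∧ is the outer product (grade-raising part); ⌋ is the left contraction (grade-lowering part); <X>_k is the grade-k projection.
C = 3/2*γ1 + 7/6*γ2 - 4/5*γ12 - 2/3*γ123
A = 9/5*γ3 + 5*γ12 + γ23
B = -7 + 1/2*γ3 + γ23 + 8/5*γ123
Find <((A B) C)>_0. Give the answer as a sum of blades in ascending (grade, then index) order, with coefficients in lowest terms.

step 1: -1/10 - 8/5*γ1 - 13/10*γ2 - 103/5*γ3 - 803/25*γ12 + 5*γ13 - 7*γ23 + 5/2*γ123
step 2: -13973/500 - 4333/100*γ1 + 4601/100*γ2 - 1406/75*γ3 + 4169/300*γ12 + 1291/60*γ13 + 497/20*γ23 + 16/75*γ123
step 3: -13973/500
Answer: -13973/500


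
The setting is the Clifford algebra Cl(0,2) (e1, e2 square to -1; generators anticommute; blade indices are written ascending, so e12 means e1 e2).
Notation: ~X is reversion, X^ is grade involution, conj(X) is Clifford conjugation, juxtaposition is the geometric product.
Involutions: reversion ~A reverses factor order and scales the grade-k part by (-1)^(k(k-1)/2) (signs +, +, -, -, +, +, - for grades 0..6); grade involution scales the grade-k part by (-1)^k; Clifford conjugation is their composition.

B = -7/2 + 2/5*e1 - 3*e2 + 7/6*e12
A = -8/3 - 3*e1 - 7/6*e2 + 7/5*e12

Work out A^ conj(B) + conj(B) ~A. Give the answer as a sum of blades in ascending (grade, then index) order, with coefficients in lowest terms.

first term: 26/3 - 2699/180*e1 - 2743/300*e2 + 691/90*e12
second term: 10 + 1081/180*e1 - 293/300*e2 + 1573/90*e12
Answer: 56/3 - 809/90*e1 - 253/25*e2 + 1132/45*e12


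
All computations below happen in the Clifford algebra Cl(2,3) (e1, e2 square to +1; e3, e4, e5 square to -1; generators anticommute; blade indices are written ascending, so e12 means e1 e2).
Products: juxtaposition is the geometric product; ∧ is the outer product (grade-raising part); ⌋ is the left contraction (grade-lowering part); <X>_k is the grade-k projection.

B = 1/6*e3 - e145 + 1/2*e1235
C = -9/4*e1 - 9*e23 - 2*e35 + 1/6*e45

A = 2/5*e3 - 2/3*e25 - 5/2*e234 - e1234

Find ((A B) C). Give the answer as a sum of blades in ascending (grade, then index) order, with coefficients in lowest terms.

step 1: -1/15 + 1/3*e13 - 5/12*e24 + 1/2*e45 + 1/2*e124 - 1/5*e125 + 5/4*e145 + 10/9*e235 + 5/2*e1235 + 2/5*e1345
step 2: -1/12 - 7/120*e1 + 20/9*e2 + 3/4*e3 - 10*e5 + 2*e12 - 1/15*e13 - 4/5*e14 - 131/6*e15 + 3/5*e23 - 9/8*e24 + 187/360*e25 + 19/4*e34 + 2/15*e35 - 2033/720*e45 + 2/5*e123 + 217/240*e124 - 1/12*e125 - 2*e134 + 9/5*e135 - 9/8*e145 + 5/27*e234 + 45/8*e235 + 9/10*e345 + 5/12*e1234 + 5/2*e1235 - 18/5*e1245 + 1/18*e1345 - 16/3*e2345 - 41/4*e12345
Answer: -1/12 - 7/120*e1 + 20/9*e2 + 3/4*e3 - 10*e5 + 2*e12 - 1/15*e13 - 4/5*e14 - 131/6*e15 + 3/5*e23 - 9/8*e24 + 187/360*e25 + 19/4*e34 + 2/15*e35 - 2033/720*e45 + 2/5*e123 + 217/240*e124 - 1/12*e125 - 2*e134 + 9/5*e135 - 9/8*e145 + 5/27*e234 + 45/8*e235 + 9/10*e345 + 5/12*e1234 + 5/2*e1235 - 18/5*e1245 + 1/18*e1345 - 16/3*e2345 - 41/4*e12345


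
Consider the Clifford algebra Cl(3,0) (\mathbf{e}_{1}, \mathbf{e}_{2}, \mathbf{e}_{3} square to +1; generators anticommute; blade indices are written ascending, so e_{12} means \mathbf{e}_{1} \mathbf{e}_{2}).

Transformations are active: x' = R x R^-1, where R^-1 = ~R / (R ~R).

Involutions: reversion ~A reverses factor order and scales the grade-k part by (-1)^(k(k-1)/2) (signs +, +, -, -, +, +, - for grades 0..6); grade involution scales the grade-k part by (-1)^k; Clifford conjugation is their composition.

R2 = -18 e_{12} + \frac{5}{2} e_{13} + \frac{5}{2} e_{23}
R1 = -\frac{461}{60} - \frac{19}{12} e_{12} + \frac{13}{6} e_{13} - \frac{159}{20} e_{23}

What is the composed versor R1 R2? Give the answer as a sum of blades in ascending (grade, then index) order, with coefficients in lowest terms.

Distribute over the terms of R2 (each basis-blade product reordered to ascending indices, repeated generators contracted through their squares):
R1 (-18 e_{12}) = -\frac{57}{2} + \frac{1383}{10} e_{12} - \frac{1431}{10} e_{13} - 39 e_{23}
R1 (\frac{5}{2} e_{13}) = -\frac{65}{12} - \frac{159}{8} e_{12} - \frac{461}{24} e_{13} + \frac{95}{24} e_{23}
R1 (\frac{5}{2} e_{23}) = \frac{159}{8} - \frac{65}{12} e_{12} - \frac{95}{24} e_{13} - \frac{461}{24} e_{23}
Summing the partial products and collecting blades:
Answer: -\frac{337}{24} + \frac{13561}{120} e_{12} - \frac{2494}{15} e_{13} - \frac{217}{4} e_{23}


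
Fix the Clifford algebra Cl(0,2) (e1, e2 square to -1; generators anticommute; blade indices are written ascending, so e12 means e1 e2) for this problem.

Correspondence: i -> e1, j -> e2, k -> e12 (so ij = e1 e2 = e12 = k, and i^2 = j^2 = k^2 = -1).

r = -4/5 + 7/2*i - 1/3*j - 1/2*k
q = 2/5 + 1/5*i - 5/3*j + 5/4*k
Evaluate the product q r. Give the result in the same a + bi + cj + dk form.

In blades: q = 2/5 + 1/5*e1 - 5/3*e2 + 5/4*e12, r = -4/5 + 7/2*e1 - 1/3*e2 - 1/2*e12.
Distribute q over r term by term (generator squares from the signature, products reordered to ascending indices): (2/5)*r = -8/25 + 7/5*e1 - 2/15*e2 - 1/5*e12; (1/5*e1)*r = -7/10 - 4/25*e1 + 1/10*e2 - 1/15*e12; (-5/3*e2)*r = -5/9 + 5/6*e1 + 4/3*e2 + 35/6*e12; (5/4*e12)*r = 5/8 + 5/12*e1 + 35/8*e2 - e12.
Sum: -1711/1800 + 249/100*e1 + 227/40*e2 + 137/30*e12; translating back through the correspondence:
Answer: -1711/1800 + 249/100*i + 227/40*j + 137/30*k


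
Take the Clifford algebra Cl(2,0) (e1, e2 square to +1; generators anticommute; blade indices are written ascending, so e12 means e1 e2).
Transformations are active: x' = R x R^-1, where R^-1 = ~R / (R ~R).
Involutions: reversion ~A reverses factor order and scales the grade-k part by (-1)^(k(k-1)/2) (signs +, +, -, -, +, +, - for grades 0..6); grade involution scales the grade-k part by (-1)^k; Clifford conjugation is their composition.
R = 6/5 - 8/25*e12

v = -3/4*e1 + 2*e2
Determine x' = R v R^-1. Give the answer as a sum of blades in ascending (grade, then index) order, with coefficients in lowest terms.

~R = 6/5 + 8/25*e12, and R ~R = 964/625, so R^-1 = ~R / (964/625).
R v = -77/50*e1 + 54/25*e2
Answer: -1587/964*e1 + 328/241*e2


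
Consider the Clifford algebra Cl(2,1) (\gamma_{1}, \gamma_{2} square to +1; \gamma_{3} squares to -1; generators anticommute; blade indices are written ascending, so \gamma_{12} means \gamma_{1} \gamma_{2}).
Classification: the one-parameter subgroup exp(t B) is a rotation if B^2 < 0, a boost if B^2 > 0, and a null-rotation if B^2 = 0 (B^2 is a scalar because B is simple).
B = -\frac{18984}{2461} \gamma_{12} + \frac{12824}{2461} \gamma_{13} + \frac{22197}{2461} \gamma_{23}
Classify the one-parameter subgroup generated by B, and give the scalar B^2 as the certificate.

B^2 term by term: the squares give (-\frac{18984}{2461})^2*(\gamma_{12})^2 + (\frac{12824}{2461})^2*(\gamma_{13})^2 + (\frac{22197}{2461})^2*(\gamma_{23})^2 = \frac{360392256}{6056521}*(-1) + \frac{164454976}{6056521}*(+1) + \frac{492706809}{6056521}*(+1) = 49 (each basis 2-blade squares to minus the product of its generators' squares); cross terms between blades sharing an index anticommute and cancel. So B^2 = 49.
Answer: boost, certificate B^2 = 49. Certificate logic: 49 is a conjugation-invariant scalar, so its sign fixes rotation versus boost versus null-rotation outright.


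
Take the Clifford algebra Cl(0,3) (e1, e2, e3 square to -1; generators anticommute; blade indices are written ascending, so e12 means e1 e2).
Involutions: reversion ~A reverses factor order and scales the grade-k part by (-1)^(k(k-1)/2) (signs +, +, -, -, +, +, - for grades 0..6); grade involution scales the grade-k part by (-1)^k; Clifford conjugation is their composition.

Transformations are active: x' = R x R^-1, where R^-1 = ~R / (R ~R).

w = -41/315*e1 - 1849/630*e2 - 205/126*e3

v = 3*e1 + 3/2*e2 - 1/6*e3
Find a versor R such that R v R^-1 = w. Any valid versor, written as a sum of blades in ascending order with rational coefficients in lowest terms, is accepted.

Reasoning: v^2 = w^2 = -203/18 since conjugation preserves the quadratic form; R = v + w = 904/315*e1 - 452/315*e2 - 113/63*e3 is then valid when invertible, keeping its own part and reversing (v - w)/2.
Answer: 904/315*e1 - 452/315*e2 - 113/63*e3


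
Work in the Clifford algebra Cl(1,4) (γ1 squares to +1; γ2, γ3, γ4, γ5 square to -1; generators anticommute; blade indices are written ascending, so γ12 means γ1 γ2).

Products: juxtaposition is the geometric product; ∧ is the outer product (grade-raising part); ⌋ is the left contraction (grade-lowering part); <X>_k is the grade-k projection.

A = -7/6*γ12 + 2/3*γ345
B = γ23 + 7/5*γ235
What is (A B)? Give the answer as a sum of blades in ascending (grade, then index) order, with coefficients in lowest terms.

step 1: 7/6*γ13 - 14/15*γ24 + 49/30*γ135 + 2/3*γ245
Answer: 7/6*γ13 - 14/15*γ24 + 49/30*γ135 + 2/3*γ245


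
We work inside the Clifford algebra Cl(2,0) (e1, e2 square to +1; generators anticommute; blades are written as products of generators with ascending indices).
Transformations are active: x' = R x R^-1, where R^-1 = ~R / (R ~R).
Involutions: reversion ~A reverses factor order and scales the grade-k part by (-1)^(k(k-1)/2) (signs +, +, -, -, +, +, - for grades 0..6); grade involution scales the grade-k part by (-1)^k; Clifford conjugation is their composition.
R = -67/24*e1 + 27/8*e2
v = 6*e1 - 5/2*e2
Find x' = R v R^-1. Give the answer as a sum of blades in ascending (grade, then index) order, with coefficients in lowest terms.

~R = -67/24*e1 + 27/8*e2, and R ~R = 5525/288, so R^-1 = ~R / (5525/288).
R v = -403/16 - 637/48*e1 e2
Answer: 1131/850*e1 - 2704/425*e2


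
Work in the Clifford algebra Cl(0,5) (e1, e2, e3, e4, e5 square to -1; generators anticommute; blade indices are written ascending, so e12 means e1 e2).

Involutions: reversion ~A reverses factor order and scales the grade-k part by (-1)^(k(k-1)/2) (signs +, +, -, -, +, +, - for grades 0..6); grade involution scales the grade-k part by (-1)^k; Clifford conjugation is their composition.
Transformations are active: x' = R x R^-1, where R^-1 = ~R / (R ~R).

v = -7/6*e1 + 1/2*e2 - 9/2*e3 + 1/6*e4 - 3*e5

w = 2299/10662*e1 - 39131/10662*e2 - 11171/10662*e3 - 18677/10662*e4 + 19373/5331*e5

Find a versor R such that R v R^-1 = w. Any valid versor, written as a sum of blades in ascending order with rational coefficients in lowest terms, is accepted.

Why this works: both vectors square to -278/9, so q(v) = q(w) and R = v + w = -1690/1777*e1 - 16900/5331*e2 - 29575/5331*e3 - 8450/5331*e4 + 3380/5331*e5 carries v to w — its own direction survives, the complement (v - w)/2 flips.
Answer: -1690/1777*e1 - 16900/5331*e2 - 29575/5331*e3 - 8450/5331*e4 + 3380/5331*e5


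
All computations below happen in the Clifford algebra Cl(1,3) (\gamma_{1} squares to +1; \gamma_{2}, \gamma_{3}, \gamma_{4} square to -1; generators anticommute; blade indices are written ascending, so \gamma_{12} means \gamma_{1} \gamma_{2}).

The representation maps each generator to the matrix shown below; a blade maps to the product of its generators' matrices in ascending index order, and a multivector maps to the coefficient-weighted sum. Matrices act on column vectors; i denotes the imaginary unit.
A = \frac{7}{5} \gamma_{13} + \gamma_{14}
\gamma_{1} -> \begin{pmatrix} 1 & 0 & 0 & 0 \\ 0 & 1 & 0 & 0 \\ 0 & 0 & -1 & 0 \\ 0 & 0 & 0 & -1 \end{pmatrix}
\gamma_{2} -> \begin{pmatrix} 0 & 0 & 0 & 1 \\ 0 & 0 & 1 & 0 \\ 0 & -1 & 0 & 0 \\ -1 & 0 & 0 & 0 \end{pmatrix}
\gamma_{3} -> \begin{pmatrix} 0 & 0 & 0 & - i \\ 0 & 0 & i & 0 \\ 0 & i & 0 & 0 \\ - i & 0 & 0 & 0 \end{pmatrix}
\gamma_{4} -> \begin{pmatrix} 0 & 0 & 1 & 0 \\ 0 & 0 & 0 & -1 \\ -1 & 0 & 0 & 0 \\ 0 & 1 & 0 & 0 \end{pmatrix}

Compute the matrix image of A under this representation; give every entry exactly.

Bivector images (products of the table entries): rho(\gamma_{13}) = rho(\gamma_{1})rho(\gamma_{3}) = \begin{pmatrix} 0 & 0 & 0 & - i \\ 0 & 0 & i & 0 \\ 0 & - i & 0 & 0 \\ i & 0 & 0 & 0 \end{pmatrix}; rho(\gamma_{14}) = rho(\gamma_{1})rho(\gamma_{4}) = \begin{pmatrix} 0 & 0 & 1 & 0 \\ 0 & 0 & 0 & -1 \\ 1 & 0 & 0 & 0 \\ 0 & -1 & 0 & 0 \end{pmatrix}.
M = (\frac{7}{5})*rho(\gamma_{13}) + (1)*rho(\gamma_{14}), summed entrywise:
Answer: \begin{pmatrix} 0 & 0 & 1 & - \frac{7 i}{5} \\ 0 & 0 & \frac{7 i}{5} & -1 \\ 1 & - \frac{7 i}{5} & 0 & 0 \\ \frac{7 i}{5} & -1 & 0 & 0 \end{pmatrix}


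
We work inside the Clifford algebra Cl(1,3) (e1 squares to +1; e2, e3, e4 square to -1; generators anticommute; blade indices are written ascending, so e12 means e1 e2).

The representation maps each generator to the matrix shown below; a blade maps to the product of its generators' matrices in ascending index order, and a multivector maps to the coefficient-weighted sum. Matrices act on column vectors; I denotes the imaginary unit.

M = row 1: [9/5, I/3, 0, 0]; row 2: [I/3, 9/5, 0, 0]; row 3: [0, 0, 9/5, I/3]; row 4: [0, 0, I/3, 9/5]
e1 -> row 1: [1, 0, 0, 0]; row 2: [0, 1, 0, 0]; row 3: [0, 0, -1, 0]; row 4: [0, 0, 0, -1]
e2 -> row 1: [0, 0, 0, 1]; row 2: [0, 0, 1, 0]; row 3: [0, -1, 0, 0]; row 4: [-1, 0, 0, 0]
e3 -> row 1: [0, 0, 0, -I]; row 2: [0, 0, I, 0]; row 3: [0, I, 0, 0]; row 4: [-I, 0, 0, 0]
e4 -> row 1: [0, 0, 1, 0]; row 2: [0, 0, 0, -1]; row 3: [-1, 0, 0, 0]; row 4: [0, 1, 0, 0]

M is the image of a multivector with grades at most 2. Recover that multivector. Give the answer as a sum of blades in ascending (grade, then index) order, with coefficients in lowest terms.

Method: the blade images are trace-orthogonal — tr(rho(e_A) rho(e_B)^-1) = 4 if A = B and 0 otherwise — and rho(e_A)^-1 = (e_A)^2 * rho(e_A) with (e_A)^2 = +1 or -1, so the coefficient of e_A in the preimage is (e_A)^2 * tr(M rho(e_A))/4.
Nonzero projections over blades of grade <= 2: 1: (1)^2 = +1, tr(M 1) = 36/5, coefficient 9/5; e34: (e34)^2 = -1, tr(M rho(e34)) = 4/3, coefficient -1/3. Every other blade of grade <= 2 projects to 0.
Answer: 9/5 - 1/3*e34


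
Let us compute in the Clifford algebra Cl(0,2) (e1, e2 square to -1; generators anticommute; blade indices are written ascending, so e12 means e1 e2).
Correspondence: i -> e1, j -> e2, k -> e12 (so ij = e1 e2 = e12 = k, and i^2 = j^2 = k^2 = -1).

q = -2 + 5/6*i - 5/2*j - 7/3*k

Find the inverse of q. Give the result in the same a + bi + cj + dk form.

In blades: q = -2 + 5/6*e1 - 5/2*e2 - 7/3*e12.
With qbar = -2 - 5/6*e1 + 5/2*e2 + 7/3*e12 (scalar fixed, mapped units negated), q qbar = 295/18 (the sum of squared coefficients), so q^-1 = qbar / (295/18) = -36/295 - 3/59*e1 + 9/59*e2 + 42/295*e12; translating back:
Answer: -36/295 - 3/59*i + 9/59*j + 42/295*k


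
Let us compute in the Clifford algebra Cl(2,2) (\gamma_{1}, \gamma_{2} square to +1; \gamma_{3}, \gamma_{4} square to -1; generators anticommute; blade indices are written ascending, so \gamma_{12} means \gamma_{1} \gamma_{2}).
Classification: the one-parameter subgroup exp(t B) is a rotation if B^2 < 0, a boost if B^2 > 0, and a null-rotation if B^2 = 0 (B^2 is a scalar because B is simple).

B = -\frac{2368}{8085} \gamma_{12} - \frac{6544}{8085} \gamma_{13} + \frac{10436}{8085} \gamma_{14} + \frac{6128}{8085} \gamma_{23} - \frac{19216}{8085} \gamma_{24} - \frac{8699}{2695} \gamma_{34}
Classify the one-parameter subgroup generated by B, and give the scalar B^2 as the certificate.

B^2 term by term: the squares give (-\frac{2368}{8085})^2*(\gamma_{12})^2 + (-\frac{6544}{8085})^2*(\gamma_{13})^2 + (\frac{10436}{8085})^2*(\gamma_{14})^2 + (\frac{6128}{8085})^2*(\gamma_{23})^2 + (-\frac{19216}{8085})^2*(\gamma_{24})^2 + (-\frac{8699}{2695})^2*(\gamma_{34})^2 = \frac{5607424}{65367225}*(-1) + \frac{42823936}{65367225}*(+1) + \frac{108910096}{65367225}*(+1) + \frac{37552384}{65367225}*(+1) + \frac{369254656}{65367225}*(+1) + \frac{75672601}{7263025}*(-1) = -\frac{49}{25} (each basis 2-blade squares to minus the product of its generators' squares); cross terms between blades sharing an index anticommute and cancel; the commuting (index-disjoint) pairs give grade-4 terms 2*c*c'*(blade product), which cancel blade by blade — \gamma_{1234}: \frac{41198464}{21789075} - \frac{251499008}{65367225} + \frac{127903616}{65367225} = 0 — confirming B is simple. So B^2 = -\frac{49}{25}.
Answer: rotation, certificate B^2 = -\frac{49}{25}. Key observation: B^2 = -\frac{49}{25} is a conjugation invariant, so its sign decides the class regardless of the surface form of B.


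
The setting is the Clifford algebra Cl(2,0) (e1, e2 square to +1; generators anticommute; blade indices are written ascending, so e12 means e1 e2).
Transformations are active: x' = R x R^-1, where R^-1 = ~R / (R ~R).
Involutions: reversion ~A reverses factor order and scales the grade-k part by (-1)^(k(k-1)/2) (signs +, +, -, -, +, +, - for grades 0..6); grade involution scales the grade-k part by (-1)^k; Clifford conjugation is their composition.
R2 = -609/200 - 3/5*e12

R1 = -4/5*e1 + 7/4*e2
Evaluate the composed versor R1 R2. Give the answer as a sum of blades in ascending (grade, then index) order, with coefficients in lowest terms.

Distribute over the terms of R1 (each basis-blade product reordered to ascending indices, repeated generators contracted through their squares):
(-4/5*e1) R2 = 609/250*e1 + 12/25*e2
(7/4*e2) R2 = 21/20*e1 - 4263/800*e2
Summing the partial products and collecting blades:
Answer: 1743/500*e1 - 3879/800*e2


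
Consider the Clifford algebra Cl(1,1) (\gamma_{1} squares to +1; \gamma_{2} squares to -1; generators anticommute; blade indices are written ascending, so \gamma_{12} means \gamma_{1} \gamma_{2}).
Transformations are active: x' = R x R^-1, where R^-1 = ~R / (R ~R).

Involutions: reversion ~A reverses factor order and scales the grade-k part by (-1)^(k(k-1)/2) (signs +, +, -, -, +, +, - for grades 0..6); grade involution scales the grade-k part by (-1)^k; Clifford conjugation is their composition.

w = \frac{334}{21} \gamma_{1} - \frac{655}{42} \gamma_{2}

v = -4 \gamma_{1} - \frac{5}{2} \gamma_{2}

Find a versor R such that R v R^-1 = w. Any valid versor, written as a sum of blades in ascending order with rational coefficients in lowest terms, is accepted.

Here q(v) = q(w) = \frac{39}{4}; the classical choice R = v + w = \frac{250}{21} \gamma_{1} - \frac{380}{21} \gamma_{2} then realises v -> w under the sandwich.
Answer: \frac{250}{21} \gamma_{1} - \frac{380}{21} \gamma_{2}


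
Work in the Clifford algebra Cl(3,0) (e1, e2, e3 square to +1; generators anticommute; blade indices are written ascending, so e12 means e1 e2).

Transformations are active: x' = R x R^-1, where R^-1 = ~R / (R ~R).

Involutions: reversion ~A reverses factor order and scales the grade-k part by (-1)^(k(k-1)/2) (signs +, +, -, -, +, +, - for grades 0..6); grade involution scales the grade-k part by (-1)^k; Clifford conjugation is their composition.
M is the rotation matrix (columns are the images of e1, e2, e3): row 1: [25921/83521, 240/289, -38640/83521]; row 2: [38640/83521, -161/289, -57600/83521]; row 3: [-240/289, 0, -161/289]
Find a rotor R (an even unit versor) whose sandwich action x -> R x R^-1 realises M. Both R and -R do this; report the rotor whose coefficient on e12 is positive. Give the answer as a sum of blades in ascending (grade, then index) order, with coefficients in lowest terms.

Method: write R = a + b12*e12 + b13*e13 + b23*e23 with a^2 + b12^2 + b13^2 + b23^2 = 1 (so R^-1 = ~R). Expanding the columns R e_j ~R gives tr M = 4a^2 - 1 and, from the antisymmetric part, M21 - M12 = -4a*b12, M13 - M31 = 4a*b13, M32 - M23 = -4a*b23.
Here tr M = -67137/83521, so a^2 = (1 + tr M)/4 = 4096/83521 and a = ±64/289. Taking a = 64/289: M21 - M12 = -30720/83521, M13 - M31 = 30720/83521, M32 - M23 = 57600/83521, giving b12 = 120/289, b13 = 120/289, b23 = -225/289, i.e. R = 64/289 + 120/289*e12 + 120/289*e13 - 225/289*e23.
Its e12 coefficient is already positive.
Answer: 64/289 + 120/289*e12 + 120/289*e13 - 225/289*e23. Sheet selection: the two-to-one cover makes ±R indistinguishable at the matrix level (trace -67137/83521), so uniqueness comes from the required sign on e12.


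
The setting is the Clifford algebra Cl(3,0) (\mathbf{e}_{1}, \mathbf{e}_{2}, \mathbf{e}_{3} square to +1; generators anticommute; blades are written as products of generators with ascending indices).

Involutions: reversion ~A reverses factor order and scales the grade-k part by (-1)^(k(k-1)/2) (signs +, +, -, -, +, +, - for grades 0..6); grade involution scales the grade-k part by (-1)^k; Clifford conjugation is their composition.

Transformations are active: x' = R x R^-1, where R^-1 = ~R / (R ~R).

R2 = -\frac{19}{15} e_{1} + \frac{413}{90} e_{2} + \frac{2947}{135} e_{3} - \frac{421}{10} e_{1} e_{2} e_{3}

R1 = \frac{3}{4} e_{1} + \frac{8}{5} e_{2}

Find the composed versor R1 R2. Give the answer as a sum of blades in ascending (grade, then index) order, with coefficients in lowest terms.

Distribute over the terms of R1 (each basis-blade product reordered to ascending indices, repeated generators contracted through their squares):
(\frac{3}{4} e_{1}) R2 = -\frac{19}{20} + \frac{413}{120} e_{1} e_{2} + \frac{2947}{180} e_{1} e_{3} - \frac{1263}{40} e_{2} e_{3}
(\frac{8}{5} e_{2}) R2 = \frac{1652}{225} + \frac{152}{75} e_{1} e_{2} + \frac{1684}{25} e_{1} e_{3} + \frac{23576}{675} e_{2} e_{3}
Summing the partial products and collecting blades:
Answer: \frac{5753}{900} + \frac{3281}{600} e_{1} e_{2} + \frac{75359}{900} e_{1} e_{3} + \frac{18103}{5400} e_{2} e_{3}


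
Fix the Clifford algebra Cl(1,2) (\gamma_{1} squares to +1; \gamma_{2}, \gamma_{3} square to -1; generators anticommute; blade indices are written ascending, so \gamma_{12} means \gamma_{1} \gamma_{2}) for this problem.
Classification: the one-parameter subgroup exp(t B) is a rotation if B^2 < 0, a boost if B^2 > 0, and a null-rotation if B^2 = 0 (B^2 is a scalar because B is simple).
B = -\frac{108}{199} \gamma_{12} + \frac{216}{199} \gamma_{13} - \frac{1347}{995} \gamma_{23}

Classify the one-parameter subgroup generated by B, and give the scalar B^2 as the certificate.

B^2 term by term: the squares give (-\frac{108}{199})^2*(\gamma_{12})^2 + (\frac{216}{199})^2*(\gamma_{13})^2 + (-\frac{1347}{995})^2*(\gamma_{23})^2 = \frac{11664}{39601}*(+1) + \frac{46656}{39601}*(+1) + \frac{1814409}{990025}*(-1) = -\frac{9}{25} (each basis 2-blade squares to minus the product of its generators' squares); cross terms between blades sharing an index anticommute and cancel. So B^2 = -\frac{9}{25}.
Answer: rotation, certificate B^2 = -\frac{9}{25}. Key observation: B^2 = -\frac{9}{25} is a conjugation invariant, so its sign decides the class regardless of the surface form of B.


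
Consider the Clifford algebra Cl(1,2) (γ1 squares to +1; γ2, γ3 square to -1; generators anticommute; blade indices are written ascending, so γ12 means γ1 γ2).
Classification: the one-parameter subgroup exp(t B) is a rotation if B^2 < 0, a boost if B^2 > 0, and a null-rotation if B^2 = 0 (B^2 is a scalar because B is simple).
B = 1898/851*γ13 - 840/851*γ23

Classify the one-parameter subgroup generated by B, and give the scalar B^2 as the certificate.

B^2 term by term: the squares give (1898/851)^2*(γ13)^2 + (-840/851)^2*(γ23)^2 = 3602404/724201*(+1) + 705600/724201*(-1) = 4 (each basis 2-blade squares to minus the product of its generators' squares); cross terms between blades sharing an index anticommute and cancel. So B^2 = 4.
Answer: boost, certificate B^2 = 4. No conjugation can change B^2 = 4; the sign gives the class.


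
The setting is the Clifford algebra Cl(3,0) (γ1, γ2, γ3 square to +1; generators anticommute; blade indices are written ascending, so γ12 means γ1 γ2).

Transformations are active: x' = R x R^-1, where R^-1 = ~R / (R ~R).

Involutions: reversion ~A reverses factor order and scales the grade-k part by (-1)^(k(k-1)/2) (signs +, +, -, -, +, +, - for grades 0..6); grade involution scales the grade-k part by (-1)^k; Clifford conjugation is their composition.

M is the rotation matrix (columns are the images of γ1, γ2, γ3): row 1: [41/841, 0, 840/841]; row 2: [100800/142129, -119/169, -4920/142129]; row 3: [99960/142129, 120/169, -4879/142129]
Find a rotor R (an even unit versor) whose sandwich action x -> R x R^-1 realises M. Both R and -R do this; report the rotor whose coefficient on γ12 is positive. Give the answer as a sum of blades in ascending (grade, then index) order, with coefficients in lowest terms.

Method: write R = a + b12*γ12 + b13*γ13 + b23*γ23 with a^2 + b12^2 + b13^2 + b23^2 = 1 (so R^-1 = ~R). Expanding the columns R e_j ~R gives tr M = 4a^2 - 1 and, from the antisymmetric part, M21 - M12 = -4a*b12, M13 - M31 = 4a*b13, M32 - M23 = -4a*b23.
Here tr M = -98029/142129, so a^2 = (1 + tr M)/4 = 11025/142129 and a = ±105/377. Taking a = 105/377: M21 - M12 = 100800/142129, M13 - M31 = 42000/142129, M32 - M23 = 105840/142129, giving b12 = -240/377, b13 = 100/377, b23 = -252/377, i.e. R = 105/377 - 240/377*γ12 + 100/377*γ13 - 252/377*γ23.
Its γ12 coefficient is negative, so report the other preimage -R.
Answer: -105/377 + 240/377*γ12 - 100/377*γ13 + 252/377*γ23. Key observation: the double cover Spin(3) -> SO(3) sends R and -R to the same matrix (trace -98029/142129 here), so the stated sign of the γ12 coefficient is what selects one sheet.


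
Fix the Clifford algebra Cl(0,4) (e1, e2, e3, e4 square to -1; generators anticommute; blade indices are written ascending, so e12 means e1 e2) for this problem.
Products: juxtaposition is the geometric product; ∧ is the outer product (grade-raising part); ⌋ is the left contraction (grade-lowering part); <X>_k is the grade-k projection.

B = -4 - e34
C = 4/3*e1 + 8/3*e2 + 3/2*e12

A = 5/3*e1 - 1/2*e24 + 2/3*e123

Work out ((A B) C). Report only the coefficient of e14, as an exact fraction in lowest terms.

step 1: -20/3*e1 + 1/2*e23 + 2*e24 - 8/3*e123 + 2/3*e124 - 5/3*e134
step 2: 80/9 + 10*e2 + 16/3*e3 + 13/3*e4 - 160/9*e12 - 229/36*e13 + 43/9*e14 + 32/9*e23 - 8/9*e24 + 20/9*e34 + 2/3*e123 + 8/3*e124 + 5/2*e234 - 40/9*e1234
Answer: 43/9


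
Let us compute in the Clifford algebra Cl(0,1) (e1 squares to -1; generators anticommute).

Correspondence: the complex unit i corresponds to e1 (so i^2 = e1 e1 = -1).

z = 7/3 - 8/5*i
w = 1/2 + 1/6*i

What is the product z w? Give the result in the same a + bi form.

In blades: z = 7/3 - 8/5*e1, w = 1/2 + 1/6*e1.
Distribute z over w term by term (generator squares from the signature, products reordered to ascending indices): (7/3)*w = 7/6 + 7/18*e1; (-8/5*e1)*w = 4/15 - 4/5*e1.
Sum: 43/30 - 37/90*e1; translating back through the correspondence:
Answer: 43/30 - 37/90*i


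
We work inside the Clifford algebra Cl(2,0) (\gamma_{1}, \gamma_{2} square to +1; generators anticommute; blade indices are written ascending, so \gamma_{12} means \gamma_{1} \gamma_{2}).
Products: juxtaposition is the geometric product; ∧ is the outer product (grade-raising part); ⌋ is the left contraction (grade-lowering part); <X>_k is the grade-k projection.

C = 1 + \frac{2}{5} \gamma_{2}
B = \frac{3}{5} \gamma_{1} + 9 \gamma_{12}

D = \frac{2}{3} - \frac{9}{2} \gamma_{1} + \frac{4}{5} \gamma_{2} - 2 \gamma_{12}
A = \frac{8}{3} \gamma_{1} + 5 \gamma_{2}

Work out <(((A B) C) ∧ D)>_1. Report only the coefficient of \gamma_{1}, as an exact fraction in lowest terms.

step 1: \frac{8}{5} - 45 \gamma_{1} + 24 \gamma_{2} - 3 \gamma_{12}
step 2: \frac{56}{5} - \frac{231}{5} \gamma_{1} + \frac{616}{25} \gamma_{2} - 21 \gamma_{12}
step 3: \frac{112}{15} - \frac{406}{5} \gamma_{1} + \frac{1904}{75} \gamma_{2} + \frac{938}{25} \gamma_{12}
step 4: -\frac{406}{5} \gamma_{1} + \frac{1904}{75} \gamma_{2}
Answer: -\frac{406}{5}


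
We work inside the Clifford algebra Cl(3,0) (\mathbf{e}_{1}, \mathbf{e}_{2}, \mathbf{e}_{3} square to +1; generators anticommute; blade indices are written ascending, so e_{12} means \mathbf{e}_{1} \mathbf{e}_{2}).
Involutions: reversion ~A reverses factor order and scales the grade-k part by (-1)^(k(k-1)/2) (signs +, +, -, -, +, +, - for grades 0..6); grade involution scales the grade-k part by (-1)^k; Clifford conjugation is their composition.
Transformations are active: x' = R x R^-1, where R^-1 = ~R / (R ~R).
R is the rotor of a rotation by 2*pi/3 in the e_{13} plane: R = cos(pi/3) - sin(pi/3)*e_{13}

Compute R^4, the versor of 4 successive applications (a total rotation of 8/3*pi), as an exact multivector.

Rotor phase runs at HALF the rotation angle; powers of one rotor simply add phase, so after 4 steps in e_{13} the phase is 4*pi/3 = \frac{4 \pi}{3} and R^4 = cos(\frac{4 \pi}{3}) - sin(\frac{4 \pi}{3})*e_{13}.
cos(\frac{4 \pi}{3}) = - \frac{1}{2} and sin(\frac{4 \pi}{3}) = - \frac{\sqrt{3}}{2}, so R^4 = -\frac{1}{2} + \frac{\sqrt{3}}{2} e_{13}. The net rotation is 2/3*pi (after discarding 1 full turn, each of which contributes a factor -1 to the rotor); the rotor keeps the half-angle phase exactly.
Answer: -\frac{1}{2} + \frac{\sqrt{3}}{2} e_{13}


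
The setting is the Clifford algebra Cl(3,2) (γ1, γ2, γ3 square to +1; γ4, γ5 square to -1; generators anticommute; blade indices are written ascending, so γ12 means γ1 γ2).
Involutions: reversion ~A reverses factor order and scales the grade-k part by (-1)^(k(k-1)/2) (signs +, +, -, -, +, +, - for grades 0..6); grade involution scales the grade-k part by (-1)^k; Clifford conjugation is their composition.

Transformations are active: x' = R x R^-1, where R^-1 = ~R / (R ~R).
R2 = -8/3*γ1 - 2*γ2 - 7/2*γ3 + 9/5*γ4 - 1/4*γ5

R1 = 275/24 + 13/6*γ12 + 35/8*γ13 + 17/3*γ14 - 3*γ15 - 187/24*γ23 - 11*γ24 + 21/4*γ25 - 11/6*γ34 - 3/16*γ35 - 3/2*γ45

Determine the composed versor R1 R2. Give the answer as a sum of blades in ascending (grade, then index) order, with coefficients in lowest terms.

Distribute over the terms of R2 (each basis-blade product reordered to ascending indices, repeated generators contracted through their squares):
R1 (-8/3*γ1) = -275/9*γ1 + 52/9*γ2 + 35/3*γ3 + 136/9*γ4 - 8*γ5 + 187/9*γ123 + 88/3*γ124 - 14*γ125 + 44/9*γ134 + 1/2*γ135 + 4*γ145
R1 (-2*γ2) = -13/3*γ1 - 275/12*γ2 - 187/12*γ3 - 22*γ4 + 21/2*γ5 + 35/4*γ123 + 34/3*γ124 - 6*γ125 + 11/3*γ234 + 3/8*γ235 + 3*γ245
R1 (-7/2*γ3) = -245/16*γ1 + 1309/48*γ2 - 1925/48*γ3 - 77/12*γ4 - 21/32*γ5 - 91/12*γ123 + 119/6*γ134 - 21/2*γ135 - 77/2*γ234 + 147/8*γ235 + 21/4*γ345
R1 (9/5*γ4) = -51/5*γ1 + 99/5*γ2 + 33/10*γ3 + 165/8*γ4 - 27/10*γ5 + 39/10*γ124 + 63/8*γ134 + 27/5*γ145 - 561/40*γ234 - 189/20*γ245 + 27/80*γ345
R1 (-1/4*γ5) = -3/4*γ1 + 21/16*γ2 - 3/64*γ3 - 3/8*γ4 - 275/96*γ5 - 13/24*γ125 - 35/32*γ135 - 17/12*γ145 + 187/96*γ235 + 11/4*γ245 + 11/24*γ345
Summing the partial products and collecting blades:
Answer: -44029/720*γ1 + 1406/45*γ2 - 39137/960*γ3 + 125/18*γ4 - 893/240*γ5 + 395/18*γ123 + 1337/30*γ124 - 493/24*γ125 + 2347/72*γ134 - 355/32*γ135 + 479/60*γ145 - 5863/120*γ234 + 1987/96*γ235 - 37/10*γ245 + 1451/240*γ345


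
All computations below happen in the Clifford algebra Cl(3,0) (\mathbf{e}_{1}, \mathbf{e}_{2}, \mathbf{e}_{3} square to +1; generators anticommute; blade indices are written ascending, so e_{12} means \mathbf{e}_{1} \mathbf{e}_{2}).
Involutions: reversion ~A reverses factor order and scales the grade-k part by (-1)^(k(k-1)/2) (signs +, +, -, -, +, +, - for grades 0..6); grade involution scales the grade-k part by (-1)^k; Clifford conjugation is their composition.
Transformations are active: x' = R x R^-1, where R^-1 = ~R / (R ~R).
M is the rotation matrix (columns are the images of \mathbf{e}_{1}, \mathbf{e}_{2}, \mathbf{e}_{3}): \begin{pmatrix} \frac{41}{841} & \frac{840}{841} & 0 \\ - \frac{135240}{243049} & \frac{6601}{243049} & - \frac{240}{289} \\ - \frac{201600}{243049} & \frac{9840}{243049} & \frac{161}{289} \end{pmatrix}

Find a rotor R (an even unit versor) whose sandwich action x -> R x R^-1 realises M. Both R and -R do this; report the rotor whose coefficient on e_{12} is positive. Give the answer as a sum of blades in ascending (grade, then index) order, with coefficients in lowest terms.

Method: write R = a + b12*e_{12} + b13*e_{13} + b23*e_{23} with a^2 + b12^2 + b13^2 + b23^2 = 1 (so R^-1 = ~R). Expanding the columns R e_j ~R gives tr M = 4a^2 - 1 and, from the antisymmetric part, M21 - M12 = -4a*b12, M13 - M31 = 4a*b13, M32 - M23 = -4a*b23.
Here tr M = \frac{153851}{243049}, so a^2 = (1 + tr M)/4 = \frac{99225}{243049} and a = ±\frac{315}{493}. Taking a = \frac{315}{493}: M21 - M12 = -\frac{378000}{243049}, M13 - M31 = \frac{201600}{243049}, M32 - M23 = \frac{211680}{243049}, giving b12 = \frac{300}{493}, b13 = \frac{160}{493}, b23 = -\frac{168}{493}, i.e. R = \frac{315}{493} + \frac{300}{493} e_{12} + \frac{160}{493} e_{13} - \frac{168}{493} e_{23}.
Its e_{12} coefficient is already positive.
Answer: \frac{315}{493} + \frac{300}{493} e_{12} + \frac{160}{493} e_{13} - \frac{168}{493} e_{23}. Sheet selection: the two-to-one cover makes ±R indistinguishable at the matrix level (trace \frac{153851}{243049}), so uniqueness comes from the required sign on e_{12}.
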